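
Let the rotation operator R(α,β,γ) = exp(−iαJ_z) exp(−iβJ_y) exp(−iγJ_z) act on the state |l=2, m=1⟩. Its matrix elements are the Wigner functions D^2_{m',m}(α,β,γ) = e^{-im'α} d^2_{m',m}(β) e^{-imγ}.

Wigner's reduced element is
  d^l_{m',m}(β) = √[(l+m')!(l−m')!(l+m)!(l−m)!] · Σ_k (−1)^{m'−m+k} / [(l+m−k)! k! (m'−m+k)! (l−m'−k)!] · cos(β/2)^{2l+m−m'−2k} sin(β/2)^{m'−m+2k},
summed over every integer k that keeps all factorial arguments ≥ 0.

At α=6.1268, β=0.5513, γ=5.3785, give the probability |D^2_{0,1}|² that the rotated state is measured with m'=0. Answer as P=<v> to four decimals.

D^2_{0,1}(6.1268,0.5513,5.3785) = e^{-i·0·6.1268}·d^2_{0,1}(0.5513)·e^{-i·1·5.3785}. Compute d first:
c=cos(0.5513/2)=0.962248, s=sin(0.5513/2)=0.272172; N=√[2·2·6·1]=4.898979
k∈{1,2} keeps every argument non-negative
  k=1: (−1)^0·4.8990/(2)·0.9622^3·0.2722^1 = +0.593993
  k=2: (−1)^1·4.8990/(2)·0.9622^1·0.2722^3 = -0.047522
d^2_{0,1}(0.5513) = +0.593993 -0.047522 = +0.546471
|D^2_{0,1}|² = |d^2_{0,1}(β)|² = (+0.546471)² = 0.298631 (the z-rotation phases have unit modulus)

P=0.2986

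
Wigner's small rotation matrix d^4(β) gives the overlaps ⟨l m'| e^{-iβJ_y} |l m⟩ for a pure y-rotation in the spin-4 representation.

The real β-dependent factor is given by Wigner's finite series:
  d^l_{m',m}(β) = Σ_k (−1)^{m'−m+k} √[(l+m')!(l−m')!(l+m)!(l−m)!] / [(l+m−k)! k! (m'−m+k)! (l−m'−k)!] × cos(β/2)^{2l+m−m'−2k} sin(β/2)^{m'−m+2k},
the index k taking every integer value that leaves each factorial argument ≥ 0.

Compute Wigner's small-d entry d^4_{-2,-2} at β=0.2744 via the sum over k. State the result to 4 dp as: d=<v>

d=0.7202

d^4_{-2,-2}(β=0.2744) via Wigner's sum:
c=cos(0.2744/2)=0.990603, s=sin(0.2744/2)=0.136770; N=√[2·720·2·720]=1440.000000
Admissible k: 0..2 (factorial args all ≥0)
  k=0: (−1)^0·1440.0000/(1440)·0.9906^8·0.1368^0 = +0.927249
  k=1: (−1)^1·1440.0000/(120)·0.9906^6·0.1368^2 = -0.212110
  k=2: (−1)^2·1440.0000/(96)·0.9906^4·0.1368^4 = +0.005054
d^4_{-2,-2}(0.2744) = +0.927249 -0.212110 +0.005054 = +0.720194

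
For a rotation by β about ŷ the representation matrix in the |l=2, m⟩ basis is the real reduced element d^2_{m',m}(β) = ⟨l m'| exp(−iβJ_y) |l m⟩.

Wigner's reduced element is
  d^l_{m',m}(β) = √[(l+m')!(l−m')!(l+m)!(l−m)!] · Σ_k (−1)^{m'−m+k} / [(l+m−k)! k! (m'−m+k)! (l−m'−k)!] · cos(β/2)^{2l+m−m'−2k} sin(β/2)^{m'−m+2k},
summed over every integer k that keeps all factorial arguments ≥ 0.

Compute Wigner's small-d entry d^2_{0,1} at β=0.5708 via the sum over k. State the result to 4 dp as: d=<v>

d^2_{0,1}(β=0.5708) via Wigner's sum:
With c≡cos(β/2)=0.959549 and s≡sin(β/2)=0.281541, N=[2·2·6·1]^{1/2}=4.898979
The bounds max(0,m−m')=1 and min(l+m,l−m')=2 give 2 terms
  k=1: (−1)^0·4.8990/(2)·0.9595^3·0.2815^1 = +0.609283
  k=2: (−1)^1·4.8990/(2)·0.9595^1·0.2815^3 = -0.052453
d^2_{0,1}(0.5708) = +0.609283 -0.052453 = +0.556831

d=0.5568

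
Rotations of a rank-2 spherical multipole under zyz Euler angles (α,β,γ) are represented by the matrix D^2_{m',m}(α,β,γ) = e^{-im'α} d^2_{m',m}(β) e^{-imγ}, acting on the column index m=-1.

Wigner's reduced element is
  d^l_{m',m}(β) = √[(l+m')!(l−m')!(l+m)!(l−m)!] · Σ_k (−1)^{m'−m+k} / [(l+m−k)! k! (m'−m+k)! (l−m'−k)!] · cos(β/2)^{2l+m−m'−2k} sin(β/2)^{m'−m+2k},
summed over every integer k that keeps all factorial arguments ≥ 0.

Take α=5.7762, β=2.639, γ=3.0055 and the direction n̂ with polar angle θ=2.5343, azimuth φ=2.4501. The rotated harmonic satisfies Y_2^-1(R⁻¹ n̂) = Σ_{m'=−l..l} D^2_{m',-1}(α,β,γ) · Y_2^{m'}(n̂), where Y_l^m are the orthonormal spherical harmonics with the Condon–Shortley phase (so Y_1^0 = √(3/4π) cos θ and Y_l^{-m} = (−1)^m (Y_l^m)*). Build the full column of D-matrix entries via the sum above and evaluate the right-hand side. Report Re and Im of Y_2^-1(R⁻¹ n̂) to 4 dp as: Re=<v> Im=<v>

Re=-0.3002 Im=0.0778

Need the full column D^2_{m',-1} for m'=−2..2 at α=5.7762, β=2.639, γ=3.0055.
cos(β/2)=0.248660, sin(β/2)=0.968591
d^2_{-2,-1}: single k=1 term ⇒ +0.029784;  D = -0.012165+0.027187i
d^2_{-1,-1}: k∈[0..1] ⇒ +0.003823 -0.174026 = -0.170202;  D = +0.136205-0.102064i
d^2_{0,-1}: k∈[0..1] ⇒ -0.036478 +0.553480 = +0.517002;  D = -0.512222+0.070143i
d^2_{1,-1}: k∈[0..1] ⇒ +0.174026 -0.880160 = -0.706134;  D = +0.658120+0.255937i
d^2_{2,-1}: single k=0 term ⇒ -0.451915;  D = +0.288677+0.347697i
Y_2^{m'}(θ=2.5343,φ=2.4501) and Σ D·Y over m':
  (-0.0122+0.0272i)·(+0.0235+0.1236i)  (+0.1362-0.1021i)·(+0.2789+0.2309i)  (-0.5122+0.0701i)·(+0.3227+0.0000i)  (+0.6581+0.2559i)·(-0.2789+0.2309i)  (+0.2887+0.3477i)·(+0.0235-0.1236i)
Y_2^-1(R⁻¹ n̂) = -0.300248+0.077805i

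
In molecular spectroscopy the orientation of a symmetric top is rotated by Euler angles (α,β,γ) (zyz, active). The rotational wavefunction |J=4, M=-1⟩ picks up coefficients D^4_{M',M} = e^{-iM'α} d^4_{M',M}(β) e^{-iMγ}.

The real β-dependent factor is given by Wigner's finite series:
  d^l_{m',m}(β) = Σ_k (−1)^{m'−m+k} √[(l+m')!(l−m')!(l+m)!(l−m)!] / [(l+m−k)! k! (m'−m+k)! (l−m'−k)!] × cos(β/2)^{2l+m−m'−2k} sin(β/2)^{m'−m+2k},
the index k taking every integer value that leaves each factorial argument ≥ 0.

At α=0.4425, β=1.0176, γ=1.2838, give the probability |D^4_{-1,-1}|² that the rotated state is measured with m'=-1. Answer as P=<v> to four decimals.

P=0.1297

Split into d^4_{-1,-1}(β=1.0176) × two z-phases.
c=cos(1.0176/2)=0.873330, s=sin(1.0176/2)=0.487130; N=√[6·120·6·120]=720.000000
k: max(0,(-1)−(-1))=0 … min(4+(-1),4−(-1))=3
  k=0: (−1)^0·720.0000/(720)·0.8733^8·0.4871^0 = +0.338396
  k=1: (−1)^1·720.0000/(48)·0.8733^6·0.4871^2 = -1.579246
  k=2: (−1)^2·720.0000/(24)·0.8733^4·0.4871^4 = +0.982680
  k=3: (−1)^3·720.0000/(72)·0.8733^2·0.4871^6 = -0.101912
d^4_{-1,-1}(1.0176) = +0.338396 -1.579246 +0.982680 -0.101912 = -0.360080
|D^4_{-1,-1}|² = |d^4_{-1,-1}(β)|² = (-0.360080)² = 0.129658 (the z-rotation phases have unit modulus)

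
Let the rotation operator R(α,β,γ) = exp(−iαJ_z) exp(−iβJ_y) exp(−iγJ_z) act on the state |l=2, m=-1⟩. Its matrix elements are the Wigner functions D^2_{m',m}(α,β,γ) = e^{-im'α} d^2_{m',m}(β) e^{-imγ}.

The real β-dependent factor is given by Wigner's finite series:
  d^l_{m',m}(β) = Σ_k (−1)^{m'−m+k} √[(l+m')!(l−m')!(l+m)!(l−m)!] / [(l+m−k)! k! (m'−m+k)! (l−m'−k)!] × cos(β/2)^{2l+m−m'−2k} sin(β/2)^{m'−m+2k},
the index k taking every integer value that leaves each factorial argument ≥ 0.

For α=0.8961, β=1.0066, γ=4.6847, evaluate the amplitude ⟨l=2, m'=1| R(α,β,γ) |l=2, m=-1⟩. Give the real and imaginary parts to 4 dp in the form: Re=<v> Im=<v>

First d^2_{1,-1}(β=1.0066), then the phase factors e^{-i(1)α} and e^{-i(-1)γ}:
c=cos(1.0066/2)=0.875996, s=sin(1.0066/2)=0.482319; N=√[6·1·1·6]=6.000000
Admissible k: 0..1 (factorial args all ≥0)
  k=0: (−1)^2·6.0000/(2)·0.8760^2·0.4823^2 = +0.535542
  k=1: (−1)^3·6.0000/(6)·0.8760^0·0.4823^4 = -0.054117
d^2_{1,-1}(1.0066) = +0.535542 -0.054117 = +0.481425
D = (+0.624660-0.780897i)·(+0.481425)·(-0.027685-0.999617i) = -0.384125-0.290204i

Re=-0.3841 Im=-0.2902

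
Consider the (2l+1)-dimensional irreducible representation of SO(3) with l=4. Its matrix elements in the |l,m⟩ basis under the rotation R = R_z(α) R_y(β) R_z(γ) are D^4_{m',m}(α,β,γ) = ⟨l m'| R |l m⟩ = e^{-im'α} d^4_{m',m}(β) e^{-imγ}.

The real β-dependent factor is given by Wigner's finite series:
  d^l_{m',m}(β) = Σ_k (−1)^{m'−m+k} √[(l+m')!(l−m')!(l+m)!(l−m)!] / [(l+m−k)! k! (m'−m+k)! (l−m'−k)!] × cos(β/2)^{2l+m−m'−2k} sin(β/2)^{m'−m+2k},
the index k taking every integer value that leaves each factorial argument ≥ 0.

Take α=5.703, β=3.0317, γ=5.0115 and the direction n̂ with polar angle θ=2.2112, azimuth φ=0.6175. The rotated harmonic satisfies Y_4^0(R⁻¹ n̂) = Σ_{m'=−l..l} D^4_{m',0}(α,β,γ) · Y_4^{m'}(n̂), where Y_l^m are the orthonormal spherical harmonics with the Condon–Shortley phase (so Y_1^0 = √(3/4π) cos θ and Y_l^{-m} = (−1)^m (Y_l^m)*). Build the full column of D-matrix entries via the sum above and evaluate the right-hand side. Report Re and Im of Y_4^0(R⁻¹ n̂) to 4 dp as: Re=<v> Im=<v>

Need the full column D^4_{m',0} for m'=−4..4 at α=5.703, β=3.0317, γ=5.0115.
cos(β/2)=0.054919, sin(β/2)=0.998491
d^4_{-4,0}: single k=4 term ⇒ +0.000076;  D = -0.000052-0.000055i
d^4_{-3,0}: k∈[3..4] ⇒ +0.000006 -0.001945 = -0.001939;  D = +0.000328+0.001911i
d^4_{-2,0}: k∈[2..4] ⇒ +0.000000 -0.000229 +0.028355 = +0.028126;  D = +0.011222-0.025790i
d^4_{-1,0}: k∈[1..4] ⇒ +0.000000 -0.000013 +0.004411 -0.243021 = -0.238623;  D = -0.199575+0.130808i
d^4_{0,0}: k∈[0..4] ⇒ +0.000000 -0.000000 +0.000326 -0.047822 +0.987990 = +0.940494;  D = +0.940494+0.000000i
d^4_{1,0}: k∈[0..3] ⇒ -0.000000 +0.000013 -0.004411 +0.243021 = +0.238623;  D = +0.199575+0.130808i
d^4_{2,0}: k∈[0..2] ⇒ +0.000000 -0.000229 +0.028355 = +0.028126;  D = +0.011222+0.025790i
d^4_{3,0}: k∈[0..1] ⇒ -0.000006 +0.001945 = +0.001939;  D = -0.000328+0.001911i
d^4_{4,0}: single k=0 term ⇒ +0.000076;  D = -0.000052+0.000055i
Y_4^{m'}(θ=2.2112,φ=0.6175) and Σ D·Y over m':
  (-0.0001-0.0001i)·(-0.1432-0.1138i)  (+0.0003+0.0019i)·(+0.1072+0.3704i)  (+0.0112-0.0258i)·(+0.1063-0.3045i)  (-0.1996+0.1308i)·(+0.0926-0.0657i)  (+0.9405+0.0000i)·(-0.3437+0.0000i)  (+0.1996+0.1308i)·(-0.0926-0.0657i)  (+0.0112+0.0258i)·(+0.1063+0.3045i)  (-0.0003+0.0019i)·(-0.1072+0.3704i)  (-0.0001+0.0001i)·(-0.1432+0.1138i)
Y_4^0(R⁻¹ n̂) = -0.357698-0.000000i

Re=-0.3577 Im=0.0000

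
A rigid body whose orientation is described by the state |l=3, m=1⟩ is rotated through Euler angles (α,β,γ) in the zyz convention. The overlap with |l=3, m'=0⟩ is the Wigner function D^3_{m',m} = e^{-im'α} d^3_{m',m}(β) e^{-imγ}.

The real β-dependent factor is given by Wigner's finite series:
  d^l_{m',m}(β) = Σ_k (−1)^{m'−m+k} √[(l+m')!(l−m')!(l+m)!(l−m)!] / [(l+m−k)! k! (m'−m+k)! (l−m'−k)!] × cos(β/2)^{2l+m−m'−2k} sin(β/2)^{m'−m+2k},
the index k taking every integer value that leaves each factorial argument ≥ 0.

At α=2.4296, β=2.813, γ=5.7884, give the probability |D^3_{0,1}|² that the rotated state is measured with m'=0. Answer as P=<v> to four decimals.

P=0.2364

Split into d^3_{0,1}(β=2.813) × two z-phases.
With c≡cos(β/2)=0.163558 and s≡sin(β/2)=0.986534, N=[6·6·24·2]^{1/2}=41.569219
Admissible k: 1..3 (factorial args all ≥0)
  k=1: (−1)^0·41.5692/(12)·0.1636^5·0.9865^1 = +0.000400
  k=2: (−1)^1·41.5692/(4)·0.1636^3·0.9865^3 = -0.043658
  k=3: (−1)^2·41.5692/(12)·0.1636^1·0.9865^5 = +0.529447
d^3_{0,1}(2.813) = +0.000400 -0.043658 +0.529447 = +0.486189
|D^3_{0,1}|² = |d^3_{0,1}(β)|² = (+0.486189)² = 0.236380 (the z-rotation phases have unit modulus)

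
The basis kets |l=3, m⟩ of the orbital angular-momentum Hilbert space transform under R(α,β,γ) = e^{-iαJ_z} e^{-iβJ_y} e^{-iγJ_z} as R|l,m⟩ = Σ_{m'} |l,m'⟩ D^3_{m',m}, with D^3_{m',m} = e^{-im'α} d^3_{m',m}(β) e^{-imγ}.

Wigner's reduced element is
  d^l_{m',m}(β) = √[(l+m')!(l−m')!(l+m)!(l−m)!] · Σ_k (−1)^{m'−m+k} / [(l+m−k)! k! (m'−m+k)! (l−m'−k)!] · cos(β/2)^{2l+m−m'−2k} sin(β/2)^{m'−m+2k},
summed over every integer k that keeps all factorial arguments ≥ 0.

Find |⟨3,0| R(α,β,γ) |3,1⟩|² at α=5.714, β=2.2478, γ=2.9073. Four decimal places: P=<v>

P=0.1055

Split into d^3_{0,1}(β=2.2478) × two z-phases.
With c≡cos(β/2)=0.432169 and s≡sin(β/2)=0.901793, N=[6·6·24·2]^{1/2}=41.569219
k: max(0,(1)−(0))=1 … min(3+(1),3−(0))=3
  k=1: (−1)^0·41.5692/(12)·0.4322^5·0.9018^1 = +0.047094
  k=2: (−1)^1·41.5692/(4)·0.4322^3·0.9018^3 = -0.615166
  k=3: (−1)^2·41.5692/(12)·0.4322^1·0.9018^5 = +0.892848
d^3_{0,1}(2.2478) = +0.047094 -0.615166 +0.892848 = +0.324776
|D^3_{0,1}|² = |d^3_{0,1}(β)|² = (+0.324776)² = 0.105480 (the z-rotation phases have unit modulus)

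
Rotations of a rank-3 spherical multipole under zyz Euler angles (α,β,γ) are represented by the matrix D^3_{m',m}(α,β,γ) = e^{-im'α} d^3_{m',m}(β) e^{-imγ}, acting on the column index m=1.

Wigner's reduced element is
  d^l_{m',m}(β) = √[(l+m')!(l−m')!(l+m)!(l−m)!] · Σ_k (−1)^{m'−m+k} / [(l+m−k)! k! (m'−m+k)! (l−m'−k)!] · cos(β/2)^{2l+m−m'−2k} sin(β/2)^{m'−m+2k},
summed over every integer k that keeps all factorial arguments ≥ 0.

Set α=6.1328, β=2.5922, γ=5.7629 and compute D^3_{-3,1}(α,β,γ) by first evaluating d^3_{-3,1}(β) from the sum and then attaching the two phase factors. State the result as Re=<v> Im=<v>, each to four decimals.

Re=0.2440 Im=0.0169

D^3_{-3,1}(6.1328,2.5922,5.7629) = e^{-i·-3·6.1328}·d^3_{-3,1}(2.5922)·e^{-i·1·5.7629}. Compute d first:
With c≡cos(β/2)=0.271255 and s≡sin(β/2)=0.962508, N=[1·720·24·2]^{1/2}=185.903201
The bounds max(0,m−m')=4 and min(l+m,l−m')=4 give 1 term
  k=4: (−1)^0·185.9032/(48)·0.2713^2·0.9625^4 = +0.244578
d^3_{-3,1}(2.5922) = +0.244578
D = (+0.899944-0.436006i)·(+0.244578)·(+0.867677+0.497128i) = +0.243993+0.016894i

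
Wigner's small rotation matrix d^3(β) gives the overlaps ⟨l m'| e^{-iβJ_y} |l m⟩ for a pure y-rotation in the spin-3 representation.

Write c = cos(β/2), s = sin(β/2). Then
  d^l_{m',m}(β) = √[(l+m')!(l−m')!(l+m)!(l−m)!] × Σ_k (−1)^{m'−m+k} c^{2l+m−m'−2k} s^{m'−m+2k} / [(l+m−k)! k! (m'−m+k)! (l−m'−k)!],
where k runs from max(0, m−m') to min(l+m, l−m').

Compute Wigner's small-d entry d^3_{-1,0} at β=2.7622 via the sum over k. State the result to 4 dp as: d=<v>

d^3_{-1,0}(β=2.7622) via Wigner's sum:
c=cos(2.7622/2)=0.188561, s=sin(2.7622/2)=0.982062; N=√[2·24·6·6]=41.569219
k: max(0,(0)−(-1))=1 … min(3+(0),3−(-1))=3
  k=1: (−1)^0·41.5692/(12)·0.1886^5·0.9821^1 = +0.000811
  k=2: (−1)^1·41.5692/(4)·0.1886^3·0.9821^3 = -0.065990
  k=3: (−1)^2·41.5692/(12)·0.1886^1·0.9821^5 = +0.596671
d^3_{-1,0}(2.7622) = +0.000811 -0.065990 +0.596671 = +0.531492

d=0.5315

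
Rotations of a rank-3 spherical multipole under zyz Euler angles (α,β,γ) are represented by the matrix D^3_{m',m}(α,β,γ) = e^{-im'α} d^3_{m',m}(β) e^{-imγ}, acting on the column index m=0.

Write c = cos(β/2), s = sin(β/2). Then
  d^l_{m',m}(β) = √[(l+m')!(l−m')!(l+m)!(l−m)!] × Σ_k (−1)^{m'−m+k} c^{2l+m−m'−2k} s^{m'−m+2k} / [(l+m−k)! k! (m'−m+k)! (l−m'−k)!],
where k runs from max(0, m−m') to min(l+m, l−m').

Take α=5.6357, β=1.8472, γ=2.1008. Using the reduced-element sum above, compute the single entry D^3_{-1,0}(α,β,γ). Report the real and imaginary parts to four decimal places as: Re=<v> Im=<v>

Split into d^3_{-1,0}(β=1.8472) × two z-phases.
c=cos(1.8472/2)=0.602952, s=sin(1.8472/2)=0.797777; N=√[2·24·6·6]=41.569219
k∈{1,2,3} keeps every argument non-negative
  k=1: (−1)^0·41.5692/(12)·0.6030^5·0.7978^1 = +0.220235
  k=2: (−1)^1·41.5692/(4)·0.6030^3·0.7978^3 = -1.156659
  k=3: (−1)^2·41.5692/(12)·0.6030^1·0.7978^5 = +0.674966
d^3_{-1,0}(1.8472) = +0.220235 -1.156659 +0.674966 = -0.261458
Phases: e^{-i·(-1)·5.6357}=+0.797603-0.603183i, e^{-i·(0)·2.1008}=+1.000000+0.000000i ⇒ D=-0.208540+0.157707i

Re=-0.2085 Im=0.1577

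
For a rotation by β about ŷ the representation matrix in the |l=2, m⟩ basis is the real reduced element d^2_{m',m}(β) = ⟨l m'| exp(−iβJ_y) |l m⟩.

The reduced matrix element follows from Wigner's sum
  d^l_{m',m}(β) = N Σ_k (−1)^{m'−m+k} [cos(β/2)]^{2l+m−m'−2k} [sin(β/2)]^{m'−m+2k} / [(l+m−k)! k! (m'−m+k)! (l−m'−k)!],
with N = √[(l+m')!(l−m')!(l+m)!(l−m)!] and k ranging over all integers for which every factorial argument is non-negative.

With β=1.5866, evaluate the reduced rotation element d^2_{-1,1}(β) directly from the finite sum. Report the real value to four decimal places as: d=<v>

d=0.4918

d^2_{-1,1}(β=1.5866) via Wigner's sum:
With c≡cos(β/2)=0.701497 and s≡sin(β/2)=0.712672, N=[1·6·6·1]^{1/2}=6.000000
k∈{2,3} keeps every argument non-negative
  k=2: (−1)^0·6.0000/(2)·0.7015^2·0.7127^2 = +0.749813
  k=3: (−1)^1·6.0000/(6)·0.7015^0·0.7127^4 = -0.257964
d^2_{-1,1}(1.5866) = +0.749813 -0.257964 = +0.491849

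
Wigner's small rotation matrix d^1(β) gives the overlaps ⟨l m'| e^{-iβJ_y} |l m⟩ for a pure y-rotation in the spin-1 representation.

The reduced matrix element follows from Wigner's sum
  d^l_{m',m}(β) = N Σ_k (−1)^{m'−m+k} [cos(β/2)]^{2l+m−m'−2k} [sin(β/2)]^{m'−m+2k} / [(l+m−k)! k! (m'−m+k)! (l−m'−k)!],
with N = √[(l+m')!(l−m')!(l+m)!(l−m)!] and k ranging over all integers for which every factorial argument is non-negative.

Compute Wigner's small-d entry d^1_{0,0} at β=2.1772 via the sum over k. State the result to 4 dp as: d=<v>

d=-0.5699

d^1_{0,0}(β=2.1772) via Wigner's sum:
With c≡cos(β/2)=0.463726 and s≡sin(β/2)=0.885979, N=[1·1·1·1]^{1/2}=1.000000
k∈{0,1} keeps every argument non-negative
  k=0: (−1)^0·1.0000/(1)·0.4637^2·0.8860^0 = +0.215042
  k=1: (−1)^1·1.0000/(1)·0.4637^0·0.8860^2 = -0.784958
d^1_{0,0}(2.1772) = +0.215042 -0.784958 = -0.569916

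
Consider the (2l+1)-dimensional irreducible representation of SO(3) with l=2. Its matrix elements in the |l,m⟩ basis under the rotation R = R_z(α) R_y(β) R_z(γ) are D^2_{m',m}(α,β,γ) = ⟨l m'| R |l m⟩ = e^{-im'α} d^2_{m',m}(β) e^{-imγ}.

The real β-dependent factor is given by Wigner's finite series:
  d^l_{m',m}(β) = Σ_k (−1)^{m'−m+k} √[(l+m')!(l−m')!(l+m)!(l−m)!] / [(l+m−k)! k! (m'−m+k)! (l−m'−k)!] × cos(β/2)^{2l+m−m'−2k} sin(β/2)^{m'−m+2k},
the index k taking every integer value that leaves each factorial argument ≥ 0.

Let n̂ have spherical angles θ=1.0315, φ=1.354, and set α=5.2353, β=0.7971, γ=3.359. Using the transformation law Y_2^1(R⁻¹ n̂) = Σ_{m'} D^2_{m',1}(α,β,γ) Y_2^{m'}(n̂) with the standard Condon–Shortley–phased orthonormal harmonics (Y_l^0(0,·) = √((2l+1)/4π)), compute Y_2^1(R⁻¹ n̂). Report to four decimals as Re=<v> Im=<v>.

Re=0.0487 Im=-0.0540

Need the full column D^2_{m',1} for m'=−2..2 at α=5.2353, β=0.7971, γ=3.359.
cos(β/2)=0.921625, sin(β/2)=0.388082
d^2_{-2,1}: single k=3 term ⇒ +0.107735;  D = +0.072834+0.079386i
d^2_{-1,1}: k∈[2..3] ⇒ +0.383776 -0.022683 = +0.361093;  D = -0.108607+0.344373i
d^2_{0,1}: k∈[1..2] ⇒ +0.744152 -0.131948 = +0.612205;  D = -0.597793+0.132052i
d^2_{1,1}: k∈[0..1] ⇒ +0.721467 -0.383776 = +0.337691;  D = -0.227781-0.249302i
d^2_{2,1}: single k=0 term ⇒ -0.607598;  D = -0.183945+0.579085i
Y_2^{m'}(θ=1.0315,φ=1.354) and Σ D·Y over m':
  (+0.0728+0.0794i)·(-0.2581-0.1195i)  (-0.1086+0.3444i)·(+0.0732-0.3325i)  (-0.5978+0.1321i)·(-0.0659+0.0000i)  (-0.2278-0.2493i)·(-0.0732-0.3325i)  (-0.1839+0.5791i)·(-0.2581+0.1195i)
Y_2^1(R⁻¹ n̂) = +0.048678-0.054020i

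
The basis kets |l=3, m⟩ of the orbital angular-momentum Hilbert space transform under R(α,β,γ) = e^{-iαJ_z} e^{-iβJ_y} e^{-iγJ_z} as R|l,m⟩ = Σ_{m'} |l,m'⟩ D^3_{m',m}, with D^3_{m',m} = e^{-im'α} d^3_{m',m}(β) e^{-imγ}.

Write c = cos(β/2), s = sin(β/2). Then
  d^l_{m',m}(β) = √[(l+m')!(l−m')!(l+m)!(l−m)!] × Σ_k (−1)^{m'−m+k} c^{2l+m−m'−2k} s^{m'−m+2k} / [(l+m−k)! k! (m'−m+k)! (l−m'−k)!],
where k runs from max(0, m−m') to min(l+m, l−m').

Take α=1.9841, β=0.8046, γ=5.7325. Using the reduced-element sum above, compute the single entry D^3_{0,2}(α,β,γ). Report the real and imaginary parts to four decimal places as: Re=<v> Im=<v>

Re=0.2230 Im=0.4396

First d^3_{0,2}(β=0.8046), then the phase factors e^{-i(0)α} and e^{-i(2)γ}:
With c≡cos(β/2)=0.920163 and s≡sin(β/2)=0.391536, N=[6·6·120·1]^{1/2}=65.726707
The bounds max(0,m−m')=2 and min(l+m,l−m')=3 give 2 terms
  k=2: (−1)^0·65.7267/(12)·0.9202^4·0.3915^2 = +0.601953
  k=3: (−1)^1·65.7267/(12)·0.9202^2·0.3915^4 = -0.108987
d^3_{0,2}(0.8046) = +0.601953 -0.108987 = +0.492965
Attach z-rotation phases: D = e^{-i(0)(1.9841)}·(+0.492965)·e^{-i(2)(5.7325)} = +0.223005+0.439640i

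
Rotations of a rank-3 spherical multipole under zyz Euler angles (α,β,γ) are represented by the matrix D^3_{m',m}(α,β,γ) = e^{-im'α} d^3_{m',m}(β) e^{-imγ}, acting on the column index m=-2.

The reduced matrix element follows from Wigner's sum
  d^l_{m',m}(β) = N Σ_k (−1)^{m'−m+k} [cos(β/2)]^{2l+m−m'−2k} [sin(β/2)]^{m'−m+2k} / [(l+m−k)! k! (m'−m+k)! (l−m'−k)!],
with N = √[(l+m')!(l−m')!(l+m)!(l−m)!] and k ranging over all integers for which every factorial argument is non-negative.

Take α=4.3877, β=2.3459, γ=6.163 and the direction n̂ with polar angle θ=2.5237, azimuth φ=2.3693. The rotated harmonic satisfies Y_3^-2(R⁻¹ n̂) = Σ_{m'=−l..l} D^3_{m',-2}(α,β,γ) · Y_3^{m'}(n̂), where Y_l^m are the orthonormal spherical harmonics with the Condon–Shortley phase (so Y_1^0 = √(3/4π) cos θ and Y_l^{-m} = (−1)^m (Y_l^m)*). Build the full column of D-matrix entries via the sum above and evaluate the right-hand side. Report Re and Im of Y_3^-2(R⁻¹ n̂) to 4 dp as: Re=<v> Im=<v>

Need the full column D^3_{m',-2} for m'=−3..3 at α=4.3877, β=2.3459, γ=6.163.
cos(β/2)=0.387434, sin(β/2)=0.921898
d^3_{-3,-2}: single k=1 term ⇒ +0.019713;  D = +0.018474+0.006877i
d^3_{-2,-2}: k∈[0..1] ⇒ +0.003382 -0.095747 = -0.092365;  D = +0.058154-0.071760i
d^3_{-1,-2}: k∈[0..1] ⇒ -0.025449 +0.288184 = +0.262735;  D = -0.140686-0.221895i
d^3_{0,-2}: k∈[0..1] ⇒ +0.104886 -0.593863 = -0.488977;  D = -0.474919+0.116407i
d^3_{1,-2}: k∈[0..1] ⇒ -0.288184 +0.815851 = +0.527666;  D = -0.044439+0.525792i
d^3_{2,-2}: k∈[0..1] ⇒ +0.542120 -0.613898 = -0.071777;  D = +0.065857+0.028546i
d^3_{3,-2}: single k=0 term ⇒ -0.631955;  D = -0.423170+0.469356i
Y_3^{m'}(θ=2.5237,φ=2.3693) and Σ D·Y over m':
  (+0.0185+0.0069i)·(+0.0551-0.0596i)  (+0.0582-0.0718i)·(-0.0073-0.2795i)  (-0.1407-0.2219i)·(-0.3114-0.3033i)  (-0.4749+0.1164i)·(-0.0979+0.0000i)  (-0.0444+0.5258i)·(+0.3114-0.3033i)  (+0.0659+0.0285i)·(-0.0073+0.2795i)  (-0.4232+0.4694i)·(-0.0551-0.0596i)
Y_3^-2(R⁻¹ n̂) = +0.192409+0.278699i

Re=0.1924 Im=0.2787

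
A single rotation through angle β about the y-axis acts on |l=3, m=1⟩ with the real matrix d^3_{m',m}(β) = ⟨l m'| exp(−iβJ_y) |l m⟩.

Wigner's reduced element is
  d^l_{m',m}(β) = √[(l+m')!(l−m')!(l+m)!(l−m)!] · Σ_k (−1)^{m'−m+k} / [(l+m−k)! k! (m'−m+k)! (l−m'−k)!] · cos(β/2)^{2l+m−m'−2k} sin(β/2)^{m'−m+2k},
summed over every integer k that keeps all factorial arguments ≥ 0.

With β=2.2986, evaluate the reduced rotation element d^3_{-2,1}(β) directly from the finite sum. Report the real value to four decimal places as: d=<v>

d=-0.4894

d^3_{-2,1}(β=2.2986) via Wigner's sum:
With c≡cos(β/2)=0.409126 and s≡sin(β/2)=0.912478, N=[1·120·24·2]^{1/2}=75.894664
k∈{3,4} keeps every argument non-negative
  k=3: (−1)^0·75.8947/(12)·0.4091^3·0.9125^3 = +0.329055
  k=4: (−1)^1·75.8947/(24)·0.4091^1·0.9125^5 = -0.818406
d^3_{-2,1}(2.2986) = +0.329055 -0.818406 = -0.489351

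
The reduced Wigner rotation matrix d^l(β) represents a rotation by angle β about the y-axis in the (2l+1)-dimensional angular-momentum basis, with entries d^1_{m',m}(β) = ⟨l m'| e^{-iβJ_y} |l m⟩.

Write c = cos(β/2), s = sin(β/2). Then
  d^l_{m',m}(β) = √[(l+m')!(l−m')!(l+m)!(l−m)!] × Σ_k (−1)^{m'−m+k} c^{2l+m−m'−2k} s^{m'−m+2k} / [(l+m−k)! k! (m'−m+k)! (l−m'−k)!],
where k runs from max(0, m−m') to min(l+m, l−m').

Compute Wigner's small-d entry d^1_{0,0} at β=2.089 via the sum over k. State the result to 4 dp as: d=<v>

d^1_{0,0}(β=2.089) via Wigner's sum:
c=cos(2.089/2)=0.502334, s=sin(2.089/2)=0.864673; N=√[1·1·1·1]=1.000000
Admissible k: 0..1 (factorial args all ≥0)
  k=0: (−1)^0·1.0000/(1)·0.5023^2·0.8647^0 = +0.252340
  k=1: (−1)^1·1.0000/(1)·0.5023^0·0.8647^2 = -0.747660
d^1_{0,0}(2.089) = +0.252340 -0.747660 = -0.495320

d=-0.4953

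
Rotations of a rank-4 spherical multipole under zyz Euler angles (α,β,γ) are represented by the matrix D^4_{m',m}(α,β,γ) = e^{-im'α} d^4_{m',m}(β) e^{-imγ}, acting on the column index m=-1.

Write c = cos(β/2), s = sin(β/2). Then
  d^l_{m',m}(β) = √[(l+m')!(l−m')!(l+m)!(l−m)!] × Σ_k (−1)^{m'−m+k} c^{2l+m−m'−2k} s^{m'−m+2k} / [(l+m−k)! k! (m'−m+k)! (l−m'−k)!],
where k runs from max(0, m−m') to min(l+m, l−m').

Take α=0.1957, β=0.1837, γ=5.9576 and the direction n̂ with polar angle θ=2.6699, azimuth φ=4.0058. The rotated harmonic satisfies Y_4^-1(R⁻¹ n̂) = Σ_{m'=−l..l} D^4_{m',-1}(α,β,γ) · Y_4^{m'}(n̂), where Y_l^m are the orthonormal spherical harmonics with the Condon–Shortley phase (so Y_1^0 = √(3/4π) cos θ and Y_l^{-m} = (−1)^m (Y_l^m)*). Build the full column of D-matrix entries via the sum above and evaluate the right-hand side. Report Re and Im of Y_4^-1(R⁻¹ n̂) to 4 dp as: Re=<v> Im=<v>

Re=0.1251 Im=-0.4654

Need the full column D^4_{m',-1} for m'=−4..4 at α=0.1957, β=0.1837, γ=5.9576.
cos(β/2)=0.995785, sin(β/2)=0.091721
d^4_{-4,-1}: single k=3 term ⇒ +0.005654;  D = +0.005073+0.002496i
d^4_{-3,-1}: k∈[2..3] ⇒ +0.065103 -0.000921 = +0.064182;  D = +0.062000+0.016594i
d^4_{-2,-1}: k∈[1..3] ⇒ +0.377801 -0.016026 +0.000091 = +0.361865;  D = +0.361082+0.023799i
d^4_{-1,-1}: k∈[0..3] ⇒ +0.966771 -0.123033 +0.002088 -0.000006 = +0.845820;  D = +0.838696-0.109551i
d^4_{0,-1}: k∈[0..3] ⇒ -0.398237 +0.020272 -0.000172 +0.000000 = -0.378137;  D = -0.358271+0.120952i
d^4_{1,-1}: k∈[0..3] ⇒ +0.082022 -0.002088 +0.000009 -0.000000 = +0.079943;  D = +0.069325-0.039811i
d^4_{2,-1}: k∈[0..2] ⇒ -0.010684 +0.000136 -0.000000 = -0.010549;  D = -0.007951+0.006932i
d^4_{3,-1}: k∈[0..1] ⇒ +0.000921 -0.000005 = +0.000916;  D = +0.000560-0.000725i
d^4_{4,-1}: single k=0 term ⇒ -0.000048;  D = -0.000021+0.000043i
Y_4^{m'}(θ=2.6699,φ=4.0058) and Σ D·Y over m':
  (+0.0051+0.0025i)·(-0.0179+0.0058i)  (+0.0620+0.0166i)·(-0.0892-0.0546i)  (+0.3611+0.0238i)·(-0.0494-0.3107i)  (+0.8387-0.1096i)·(+0.3176-0.3721i)  (-0.3583+0.1210i)·(+0.1304+0.0000i)  (+0.0693-0.0398i)·(-0.3176-0.3721i)  (-0.0080+0.0069i)·(-0.0494+0.3107i)  (+0.0006-0.0007i)·(+0.0892-0.0546i)  (-0.0000+0.0000i)·(-0.0179-0.0058i)
Y_4^-1(R⁻¹ n̂) = +0.125133-0.465379i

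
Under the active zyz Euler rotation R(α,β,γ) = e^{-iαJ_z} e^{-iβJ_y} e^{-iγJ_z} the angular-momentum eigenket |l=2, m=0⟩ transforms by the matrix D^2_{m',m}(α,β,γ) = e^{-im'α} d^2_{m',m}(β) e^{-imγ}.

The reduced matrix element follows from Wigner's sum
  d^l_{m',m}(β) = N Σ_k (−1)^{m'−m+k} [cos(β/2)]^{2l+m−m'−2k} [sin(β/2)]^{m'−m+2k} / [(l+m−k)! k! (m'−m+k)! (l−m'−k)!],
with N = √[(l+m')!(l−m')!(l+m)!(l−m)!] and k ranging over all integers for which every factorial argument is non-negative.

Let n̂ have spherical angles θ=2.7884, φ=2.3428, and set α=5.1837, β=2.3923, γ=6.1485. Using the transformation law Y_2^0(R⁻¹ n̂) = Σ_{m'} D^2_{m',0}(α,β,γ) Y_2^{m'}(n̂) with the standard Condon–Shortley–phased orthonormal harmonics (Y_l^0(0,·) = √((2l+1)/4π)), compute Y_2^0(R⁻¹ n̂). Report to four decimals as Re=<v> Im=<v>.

Need the full column D^2_{m',0} for m'=−2..2 at α=5.1837, β=2.3923, γ=6.1485.
cos(β/2)=0.365943, sin(β/2)=0.930637
d^2_{-2,0}: single k=2 term ⇒ +0.284095;  D = -0.166954-0.229862i
d^2_{-1,0}: k∈[1..2] ⇒ +0.111711 -0.722488 = -0.610777;  D = -0.277326+0.544186i
d^2_{0,0}: k∈[0..2] ⇒ +0.017933 -0.463926 +0.750104 = +0.304111;  D = +0.304111+0.000000i
d^2_{1,0}: k∈[0..1] ⇒ -0.111711 +0.722488 = +0.610777;  D = +0.277326+0.544186i
d^2_{2,0}: single k=0 term ⇒ +0.284095;  D = -0.166954+0.229862i
Y_2^{m'}(θ=2.7884,φ=2.3428) and Σ D·Y over m':
  (-0.1670-0.2299i)·(-0.0012+0.0462i)  (-0.2773+0.5442i)·(+0.1749+0.1796i)  (+0.3041+0.0000i)·(+0.5176+0.0000i)  (+0.2773+0.5442i)·(-0.1749+0.1796i)  (-0.1670+0.2299i)·(-0.0012-0.0462i)
Y_2^0(R⁻¹ n̂) = -0.113479-0.000000i

Re=-0.1135 Im=0.0000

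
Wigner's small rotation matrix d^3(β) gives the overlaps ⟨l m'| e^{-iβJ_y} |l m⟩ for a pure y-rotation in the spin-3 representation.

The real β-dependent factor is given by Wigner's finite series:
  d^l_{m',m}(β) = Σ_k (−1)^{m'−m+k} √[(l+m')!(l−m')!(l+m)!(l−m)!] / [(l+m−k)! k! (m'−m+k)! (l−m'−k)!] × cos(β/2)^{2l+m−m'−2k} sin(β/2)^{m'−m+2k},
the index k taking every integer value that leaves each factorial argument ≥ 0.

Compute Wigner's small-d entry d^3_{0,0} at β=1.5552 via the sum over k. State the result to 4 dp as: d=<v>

d=-0.0234

d^3_{0,0}(β=1.5552) via Wigner's sum:
With c≡cos(β/2)=0.712599 and s≡sin(β/2)=0.701571, N=[6·6·6·6]^{1/2}=36.000000
k: max(0,(0)−(0))=0 … min(3+(0),3−(0))=3
  k=0: (−1)^0·36.0000/(36)·0.7126^6·0.7016^0 = +0.130940
  k=1: (−1)^1·36.0000/(4)·0.7126^4·0.7016^2 = -1.142267
  k=2: (−1)^2·36.0000/(4)·0.7126^2·0.7016^4 = +1.107185
  k=3: (−1)^3·36.0000/(36)·0.7126^0·0.7016^6 = -0.119242
d^3_{0,0}(1.5552) = +0.130940 -1.142267 +1.107185 -0.119242 = -0.023384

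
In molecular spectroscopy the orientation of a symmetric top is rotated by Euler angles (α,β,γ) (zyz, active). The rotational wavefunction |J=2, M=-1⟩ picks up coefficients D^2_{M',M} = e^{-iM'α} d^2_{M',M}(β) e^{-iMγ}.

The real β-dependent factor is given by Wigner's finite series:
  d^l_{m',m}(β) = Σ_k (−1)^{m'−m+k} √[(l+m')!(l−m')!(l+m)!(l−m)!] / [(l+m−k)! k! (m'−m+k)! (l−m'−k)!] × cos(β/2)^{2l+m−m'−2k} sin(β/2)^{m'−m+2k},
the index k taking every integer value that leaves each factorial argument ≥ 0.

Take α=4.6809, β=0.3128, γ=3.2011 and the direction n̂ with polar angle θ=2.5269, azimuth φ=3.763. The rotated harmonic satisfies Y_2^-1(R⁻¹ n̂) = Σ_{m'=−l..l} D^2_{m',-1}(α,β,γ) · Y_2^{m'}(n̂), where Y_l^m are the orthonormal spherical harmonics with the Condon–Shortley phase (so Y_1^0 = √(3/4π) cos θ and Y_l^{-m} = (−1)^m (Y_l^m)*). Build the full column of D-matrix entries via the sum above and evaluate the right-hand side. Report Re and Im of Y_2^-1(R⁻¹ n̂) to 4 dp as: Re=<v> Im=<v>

Need the full column D^2_{m',-1} for m'=−2..2 at α=4.6809, β=0.3128, γ=3.2011.
cos(β/2)=0.987794, sin(β/2)=0.155763
d^2_{-2,-1}: single k=1 term ⇒ +0.300258;  D = +0.300256-0.001042i
d^2_{-1,-1}: k∈[0..1] ⇒ +0.952064 -0.071021 = +0.881044;  D = -0.024682+0.880698i
d^2_{0,-1}: k∈[0..1] ⇒ -0.367739 +0.009144 = -0.358595;  D = +0.357961+0.021326i
d^2_{1,-1}: k∈[0..1] ⇒ +0.071021 -0.000589 = +0.070432;  D = +0.006400-0.070140i
d^2_{2,-1}: single k=0 term ⇒ -0.007466;  D = -0.007410-0.000912i
Y_2^{m'}(θ=2.5269,φ=3.763) and Σ D·Y over m':
  (+0.3003-0.0010i)·(+0.0414-0.1216i)  (-0.0247+0.8807i)·(+0.2959-0.2119i)  (+0.3580+0.0213i)·(+0.3161+0.0000i)  (+0.0064-0.0701i)·(-0.2959-0.2119i)  (-0.0074-0.0009i)·(+0.0414+0.1216i)
Y_2^-1(R⁻¹ n̂) = +0.287813+0.254503i

Re=0.2878 Im=0.2545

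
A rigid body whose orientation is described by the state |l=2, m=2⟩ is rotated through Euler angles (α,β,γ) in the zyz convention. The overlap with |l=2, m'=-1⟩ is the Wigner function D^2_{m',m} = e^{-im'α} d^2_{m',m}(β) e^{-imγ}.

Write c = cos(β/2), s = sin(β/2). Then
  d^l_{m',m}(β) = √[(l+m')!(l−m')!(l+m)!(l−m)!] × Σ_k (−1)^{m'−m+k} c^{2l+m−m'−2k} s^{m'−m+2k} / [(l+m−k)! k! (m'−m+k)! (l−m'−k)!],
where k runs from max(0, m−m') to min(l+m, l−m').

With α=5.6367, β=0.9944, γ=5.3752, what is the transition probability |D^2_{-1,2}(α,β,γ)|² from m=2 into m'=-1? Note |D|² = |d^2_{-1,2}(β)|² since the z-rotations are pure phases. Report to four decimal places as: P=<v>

D^2_{-1,2}(5.6367,0.9944,5.3752) = e^{-i·-1·5.6367}·d^2_{-1,2}(0.9944)·e^{-i·2·5.3752}. Compute d first:
Half-angle: c=0.878922, s=0.476966. N=√(1·6·24·1)=12.000000
k∈{3} keeps every argument non-negative
  k=3: (−1)^0·12.0000/(6)·0.8789^1·0.4770^3 = +0.190741
d^2_{-1,2}(0.9944) = +0.190741
|D^2_{-1,2}|² = |d^2_{-1,2}(β)|² = (+0.190741)² = 0.036382 (the z-rotation phases have unit modulus)

P=0.0364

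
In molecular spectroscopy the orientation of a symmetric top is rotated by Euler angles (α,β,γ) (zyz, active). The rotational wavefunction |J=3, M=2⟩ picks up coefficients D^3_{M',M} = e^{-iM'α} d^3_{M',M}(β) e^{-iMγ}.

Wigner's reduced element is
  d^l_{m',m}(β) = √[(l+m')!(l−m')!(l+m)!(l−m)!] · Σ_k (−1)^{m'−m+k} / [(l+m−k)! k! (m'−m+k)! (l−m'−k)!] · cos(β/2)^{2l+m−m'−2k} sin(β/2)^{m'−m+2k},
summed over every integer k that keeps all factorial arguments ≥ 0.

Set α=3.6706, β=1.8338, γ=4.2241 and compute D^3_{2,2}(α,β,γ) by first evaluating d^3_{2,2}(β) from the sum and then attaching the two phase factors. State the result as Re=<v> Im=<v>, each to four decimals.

Re=0.3793 Im=-0.0310

First d^3_{2,2}(β=1.8338), then the phase factors e^{-i(2)α} and e^{-i(2)γ}:
c=cos(1.8338/2)=0.608284, s=sin(1.8338/2)=0.793720; N=√[120·1·120·1]=120.000000
The bounds max(0,m−m')=0 and min(l+m,l−m')=1 give 2 terms
  k=0: (−1)^0·120.0000/(120)·0.6083^6·0.7937^0 = +0.050657
  k=1: (−1)^1·120.0000/(24)·0.6083^4·0.7937^2 = -0.431250
d^3_{2,2}(1.8338) = +0.050657 -0.431250 = -0.380593
D = (+0.490603-0.871383i)·(-0.380593)·(-0.559861-0.828586i) = +0.379332-0.030960i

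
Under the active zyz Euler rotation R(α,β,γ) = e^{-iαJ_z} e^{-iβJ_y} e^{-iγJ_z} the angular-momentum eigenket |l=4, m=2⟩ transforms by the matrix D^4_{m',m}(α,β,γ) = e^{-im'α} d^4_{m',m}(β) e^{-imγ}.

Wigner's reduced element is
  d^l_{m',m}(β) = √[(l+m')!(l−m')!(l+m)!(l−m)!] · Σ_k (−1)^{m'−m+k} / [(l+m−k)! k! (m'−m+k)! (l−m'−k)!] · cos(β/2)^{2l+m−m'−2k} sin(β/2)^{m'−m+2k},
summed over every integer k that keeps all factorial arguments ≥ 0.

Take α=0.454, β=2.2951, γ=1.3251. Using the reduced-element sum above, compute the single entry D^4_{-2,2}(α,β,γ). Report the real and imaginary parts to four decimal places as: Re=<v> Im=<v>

D^4_{-2,2}(0.454,2.2951,1.3251) = e^{-i·-2·0.454}·d^4_{-2,2}(2.2951)·e^{-i·2·1.3251}. Compute d first:
Half-angle: c=0.410722, s=0.911760. N=√(2·720·720·2)=1440.000000
The bounds max(0,m−m')=4 and min(l+m,l−m')=6 give 3 terms
  k=4: (−1)^0·1440.0000/(96)·0.4107^4·0.9118^4 = +0.294991
  k=5: (−1)^1·1440.0000/(120)·0.4107^2·0.9118^6 = -1.162954
  k=6: (−1)^2·1440.0000/(1440)·0.4107^0·0.9118^8 = +0.477580
d^4_{-2,2}(2.2951) = +0.294991 -1.162954 +0.477580 = -0.390384
Attach z-rotation phases: D = e^{-i(-2)(0.454)}·(-0.390384)·e^{-i(2)(1.3251)} = +0.066586+0.384663i

Re=0.0666 Im=0.3847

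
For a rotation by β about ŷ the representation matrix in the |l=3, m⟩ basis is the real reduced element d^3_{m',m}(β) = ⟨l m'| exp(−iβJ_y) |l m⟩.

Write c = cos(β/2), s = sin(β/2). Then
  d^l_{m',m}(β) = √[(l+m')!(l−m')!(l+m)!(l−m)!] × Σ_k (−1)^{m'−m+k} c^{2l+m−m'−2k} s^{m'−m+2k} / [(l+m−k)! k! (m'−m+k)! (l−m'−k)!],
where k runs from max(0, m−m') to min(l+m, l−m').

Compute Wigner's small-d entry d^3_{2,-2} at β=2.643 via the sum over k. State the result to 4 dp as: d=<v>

d=-0.5598

d^3_{2,-2}(β=2.643) via Wigner's sum:
With c≡cos(β/2)=0.246722 and s≡sin(β/2)=0.969086, N=[120·1·1·120]^{1/2}=120.000000
The bounds max(0,m−m')=0 and min(l+m,l−m')=1 give 2 terms
  k=0: (−1)^4·120.0000/(24)·0.2467^2·0.9691^4 = +0.268433
  k=1: (−1)^5·120.0000/(120)·0.2467^0·0.9691^6 = -0.828275
d^3_{2,-2}(2.643) = +0.268433 -0.828275 = -0.559842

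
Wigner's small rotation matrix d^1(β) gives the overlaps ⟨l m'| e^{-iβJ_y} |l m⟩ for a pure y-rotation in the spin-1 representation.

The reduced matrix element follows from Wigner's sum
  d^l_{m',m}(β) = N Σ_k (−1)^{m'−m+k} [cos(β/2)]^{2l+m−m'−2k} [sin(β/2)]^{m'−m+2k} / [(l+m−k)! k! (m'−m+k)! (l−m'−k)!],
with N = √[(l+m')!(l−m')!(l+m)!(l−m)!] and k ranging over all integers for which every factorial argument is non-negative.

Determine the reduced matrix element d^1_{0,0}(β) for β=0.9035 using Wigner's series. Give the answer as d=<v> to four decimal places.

d^1_{0,0}(β=0.9035) via Wigner's sum:
Half-angle: c=0.899685, s=0.436541. N=√(1·1·1·1)=1.000000
k∈{0,1} keeps every argument non-negative
  k=0: (−1)^0·1.0000/(1)·0.8997^2·0.4365^0 = +0.809432
  k=1: (−1)^1·1.0000/(1)·0.8997^0·0.4365^2 = -0.190568
d^1_{0,0}(0.9035) = +0.809432 -0.190568 = +0.618865

d=0.6189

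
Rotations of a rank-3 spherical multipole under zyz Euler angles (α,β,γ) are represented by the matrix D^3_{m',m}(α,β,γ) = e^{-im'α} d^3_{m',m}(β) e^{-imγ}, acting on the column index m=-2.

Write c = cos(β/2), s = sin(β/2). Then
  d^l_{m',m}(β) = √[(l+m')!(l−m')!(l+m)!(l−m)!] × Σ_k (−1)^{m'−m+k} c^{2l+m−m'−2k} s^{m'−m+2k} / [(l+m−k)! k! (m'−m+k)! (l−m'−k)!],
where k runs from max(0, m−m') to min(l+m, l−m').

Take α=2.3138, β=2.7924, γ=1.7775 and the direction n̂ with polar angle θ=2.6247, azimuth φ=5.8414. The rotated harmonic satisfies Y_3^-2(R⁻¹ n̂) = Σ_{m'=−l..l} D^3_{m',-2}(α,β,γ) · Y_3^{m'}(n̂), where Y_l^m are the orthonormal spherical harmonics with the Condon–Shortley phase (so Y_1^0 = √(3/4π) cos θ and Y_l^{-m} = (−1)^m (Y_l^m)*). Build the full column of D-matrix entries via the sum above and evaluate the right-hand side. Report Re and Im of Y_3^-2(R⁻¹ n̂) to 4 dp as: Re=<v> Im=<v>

Need the full column D^3_{m',-2} for m'=−3..3 at α=2.3138, β=2.7924, γ=1.7775.
cos(β/2)=0.173711, sin(β/2)=0.984797
d^3_{-3,-2}: single k=1 term ⇒ +0.000382;  D = -0.000183-0.000335i
d^3_{-2,-2}: k∈[0..1] ⇒ +0.000027 -0.004415 = -0.004388;  D = +0.001416-0.004153i
d^3_{-1,-2}: k∈[0..1] ⇒ -0.000493 +0.031663 = +0.031170;  D = +0.028532-0.012550i
d^3_{0,-2}: k∈[0..1] ⇒ +0.004837 -0.155453 = -0.150616;  D = +0.137928+0.060507i
d^3_{1,-2}: k∈[0..1] ⇒ -0.031663 +0.508814 = +0.477152;  D = +0.154435+0.451468i
d^3_{2,-2}: k∈[0..1] ⇒ +0.141909 -0.912178 = -0.770269;  D = -0.368067+0.676640i
d^3_{3,-2}: single k=0 term ⇒ -0.394126;  D = +0.382375-0.095524i
Y_3^{m'}(θ=2.6247,φ=5.8414) and Σ D·Y over m':
  (-0.0002-0.0003i)·(+0.0122+0.0488i)  (+0.0014-0.0042i)·(-0.1376-0.1677i)  (+0.0285-0.0125i)·(+0.4012+0.1898i)  (+0.1379+0.0605i)·(-0.2527+0.0000i)  (+0.1544+0.4515i)·(-0.4012+0.1898i)  (-0.3681+0.6766i)·(-0.1376+0.1677i)  (+0.3824-0.0955i)·(-0.0122+0.0488i)
Y_3^-2(R⁻¹ n̂) = -0.232372-0.301447i

Re=-0.2324 Im=-0.3014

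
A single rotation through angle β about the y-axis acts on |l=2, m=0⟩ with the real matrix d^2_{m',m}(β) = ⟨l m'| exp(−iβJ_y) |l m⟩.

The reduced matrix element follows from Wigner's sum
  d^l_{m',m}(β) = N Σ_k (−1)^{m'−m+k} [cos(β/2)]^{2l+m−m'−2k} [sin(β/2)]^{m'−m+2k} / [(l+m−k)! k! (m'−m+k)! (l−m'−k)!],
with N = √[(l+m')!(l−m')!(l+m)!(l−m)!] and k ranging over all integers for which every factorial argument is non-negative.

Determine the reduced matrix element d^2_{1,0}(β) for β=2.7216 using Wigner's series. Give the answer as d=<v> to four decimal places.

d^2_{1,0}(β=2.7216) via Wigner's sum:
With c≡cos(β/2)=0.208456 and s≡sin(β/2)=0.978032, N=[6·1·2·2]^{1/2}=4.898979
k: max(0,(0)−(1))=0 … min(2+(0),2−(1))=1
  k=0: (−1)^1·4.8990/(2)·0.2085^3·0.9780^1 = -0.021701
  k=1: (−1)^2·4.8990/(2)·0.2085^1·0.9780^3 = +0.477694
d^2_{1,0}(2.7216) = -0.021701 +0.477694 = +0.455993

d=0.4560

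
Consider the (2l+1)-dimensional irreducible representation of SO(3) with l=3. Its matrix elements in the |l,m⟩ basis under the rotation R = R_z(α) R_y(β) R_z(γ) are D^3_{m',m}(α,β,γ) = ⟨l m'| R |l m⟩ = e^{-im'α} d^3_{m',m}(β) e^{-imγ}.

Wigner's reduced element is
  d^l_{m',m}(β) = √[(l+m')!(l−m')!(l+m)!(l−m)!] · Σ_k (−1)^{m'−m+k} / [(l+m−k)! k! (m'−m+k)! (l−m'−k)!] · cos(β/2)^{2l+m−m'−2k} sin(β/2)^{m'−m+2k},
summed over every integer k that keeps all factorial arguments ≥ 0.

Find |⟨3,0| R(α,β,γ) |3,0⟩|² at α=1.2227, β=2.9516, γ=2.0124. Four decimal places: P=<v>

First d^3_{0,0}(β=2.9516), then the phase factors e^{-i(0)α} and e^{-i(0)γ}:
With c≡cos(β/2)=0.094854 and s≡sin(β/2)=0.995491, N=[6·6·6·6]^{1/2}=36.000000
k∈{0,1,2,3} keeps every argument non-negative
  k=0: (−1)^0·36.0000/(36)·0.0949^6·0.9955^0 = +0.000001
  k=1: (−1)^1·36.0000/(4)·0.0949^4·0.9955^2 = -0.000722
  k=2: (−1)^2·36.0000/(4)·0.0949^2·0.9955^4 = +0.079524
  k=3: (−1)^3·36.0000/(36)·0.0949^0·0.9955^6 = -0.973251
d^3_{0,0}(2.9516) = +0.000001 -0.000722 +0.079524 -0.973251 = -0.894448
|D^3_{0,0}|² = |d^3_{0,0}(β)|² = (-0.894448)² = 0.800037 (the z-rotation phases have unit modulus)

P=0.8000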